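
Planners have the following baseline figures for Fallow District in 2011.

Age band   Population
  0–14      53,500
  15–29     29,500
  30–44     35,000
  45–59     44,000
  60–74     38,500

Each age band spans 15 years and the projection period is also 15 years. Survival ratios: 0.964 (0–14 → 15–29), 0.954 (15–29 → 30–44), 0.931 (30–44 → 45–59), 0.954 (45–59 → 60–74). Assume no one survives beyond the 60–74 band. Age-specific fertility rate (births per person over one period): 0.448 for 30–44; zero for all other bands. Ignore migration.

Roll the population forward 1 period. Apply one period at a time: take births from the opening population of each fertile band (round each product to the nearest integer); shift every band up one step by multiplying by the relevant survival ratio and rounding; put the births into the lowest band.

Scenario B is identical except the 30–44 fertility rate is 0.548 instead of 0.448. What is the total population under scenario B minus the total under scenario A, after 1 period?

3500

Numbering the groups 1..5 from youngest to oldest:
[period 1]
Births: 35000 × 0.448 = 15680
Group 2: 53500 × 0.964 = 51574
Group 3: 29500 × 0.954 = 28143
Group 4: 35000 × 0.931 = 32585
Group 5: 44000 × 0.954 = 41976
Population now: 0–14=15680, 15–29=51574, 30–44=28143, 45–59=32585, 60–74=41976
Scenario A total after 1 period: 169958
Scenario B projection —
[period 1]
Births: 35000 × 0.548 = 19180
Group 2: 53500 × 0.964 = 51574
Group 3: 29500 × 0.954 = 28143
Group 4: 35000 × 0.931 = 32585
Group 5: 44000 × 0.954 = 41976
Population now: 0–14=19180, 15–29=51574, 30–44=28143, 45–59=32585, 60–74=41976
Scenario B total after 1 period: 173458
Difference B − A = 173458 − 169958 = 3500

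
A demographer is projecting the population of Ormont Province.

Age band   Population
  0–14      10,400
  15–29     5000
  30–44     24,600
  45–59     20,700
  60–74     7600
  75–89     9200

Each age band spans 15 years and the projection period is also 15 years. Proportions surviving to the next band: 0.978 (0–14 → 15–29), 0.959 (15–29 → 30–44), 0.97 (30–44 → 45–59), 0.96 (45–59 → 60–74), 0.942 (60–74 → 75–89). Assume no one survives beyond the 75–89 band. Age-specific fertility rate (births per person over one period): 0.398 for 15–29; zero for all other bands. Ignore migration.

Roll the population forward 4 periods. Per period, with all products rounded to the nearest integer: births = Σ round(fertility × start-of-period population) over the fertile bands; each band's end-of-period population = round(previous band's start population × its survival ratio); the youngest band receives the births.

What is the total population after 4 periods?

Let band 1 be 0–14 through band 6 = 75–89.
Period 1:
Births: 5000 * 0.398 = 1990
Band 2: 10400 * 0.978 = 10171
Band 3: 5000 * 0.959 = 4795
Band 4: 24600 * 0.97 = 23862
Band 5: 20700 * 0.96 = 19872
Band 6: 7600 * 0.942 = 7159
Giving 1990 / 10171 / 4795 / 23862 / 19872 / 7159.
Period 2:
Births: 10171 * 0.398 = 4048
Band 2: 1990 * 0.978 = 1946
Band 3: 10171 * 0.959 = 9754
Band 4: 4795 * 0.97 = 4651
Band 5: 23862 * 0.96 = 22908
Band 6: 19872 * 0.942 = 18719
Giving 4048 / 1946 / 9754 / 4651 / 22908 / 18719.
Period 3:
Births: 1946 * 0.398 = 775
Band 2: 4048 * 0.978 = 3959
Band 3: 1946 * 0.959 = 1866
Band 4: 9754 * 0.97 = 9461
Band 5: 4651 * 0.96 = 4465
Band 6: 22908 * 0.942 = 21579
Giving 775 / 3959 / 1866 / 9461 / 4465 / 21579.
Period 4:
Births: 3959 * 0.398 = 1576
Band 2: 775 * 0.978 = 758
Band 3: 3959 * 0.959 = 3797
Band 4: 1866 * 0.97 = 1810
Band 5: 9461 * 0.96 = 9083
Band 6: 4465 * 0.942 = 4206
Giving 1576 / 758 / 3797 / 1810 / 9083 / 4206.
Total after period 4: 1576 + 758 + 3797 + 1810 + 9083 + 4206 = 21230

21230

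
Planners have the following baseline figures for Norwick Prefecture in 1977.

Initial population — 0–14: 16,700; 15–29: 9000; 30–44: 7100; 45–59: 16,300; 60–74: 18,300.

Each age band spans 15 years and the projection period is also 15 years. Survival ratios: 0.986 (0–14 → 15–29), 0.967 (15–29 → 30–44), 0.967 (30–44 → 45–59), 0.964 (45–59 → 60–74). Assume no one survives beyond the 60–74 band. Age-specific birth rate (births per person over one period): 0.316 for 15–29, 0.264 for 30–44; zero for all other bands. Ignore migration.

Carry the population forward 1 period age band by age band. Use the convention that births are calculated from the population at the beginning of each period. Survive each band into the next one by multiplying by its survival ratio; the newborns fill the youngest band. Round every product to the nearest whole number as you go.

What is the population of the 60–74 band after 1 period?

Call the bands 1 to 5, youngest first.
Period 1:
Births: 9000 × 0.316 = 2844 ; 7100 × 0.264 = 1874 — total 4718
Band 2: 16700 × 0.986 = 16466
Band 3: 9000 × 0.967 = 8703
Band 4: 7100 × 0.967 = 6866
Band 5: 16300 × 0.964 = 15713
→ [4718, 16466, 8703, 6866, 15713]

15713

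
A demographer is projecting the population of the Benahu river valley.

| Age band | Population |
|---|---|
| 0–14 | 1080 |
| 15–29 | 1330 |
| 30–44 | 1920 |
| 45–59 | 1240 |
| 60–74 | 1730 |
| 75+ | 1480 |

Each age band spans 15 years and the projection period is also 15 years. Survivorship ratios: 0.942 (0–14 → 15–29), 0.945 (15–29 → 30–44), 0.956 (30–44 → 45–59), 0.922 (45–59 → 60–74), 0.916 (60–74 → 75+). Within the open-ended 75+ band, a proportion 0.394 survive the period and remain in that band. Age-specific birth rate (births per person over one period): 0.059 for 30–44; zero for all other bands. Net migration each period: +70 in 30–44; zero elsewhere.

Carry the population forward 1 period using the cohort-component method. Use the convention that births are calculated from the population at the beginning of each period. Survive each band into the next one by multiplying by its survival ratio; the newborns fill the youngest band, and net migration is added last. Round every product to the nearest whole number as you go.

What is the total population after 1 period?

(Bands numbered youngest = 1 to oldest = 6.)
Period 1:
Births: 1920 × 0.059 = 113
Band 2: 1080 × 0.942 = 1017
Band 3: 1330 × 0.945 = 1257
Band 4: 1920 × 0.956 = 1836
Band 5: 1240 × 0.922 = 1143
Band 6: 1730 × 0.916 + 1480 × 0.394 = 1585 + 583 = 2168
Net migration: Band 3 + 70 → 1327
→ [113, 1017, 1327, 1836, 1143, 2168]
Total after period 1: 113 + 1017 + 1327 + 1836 + 1143 + 2168 = 7604

7604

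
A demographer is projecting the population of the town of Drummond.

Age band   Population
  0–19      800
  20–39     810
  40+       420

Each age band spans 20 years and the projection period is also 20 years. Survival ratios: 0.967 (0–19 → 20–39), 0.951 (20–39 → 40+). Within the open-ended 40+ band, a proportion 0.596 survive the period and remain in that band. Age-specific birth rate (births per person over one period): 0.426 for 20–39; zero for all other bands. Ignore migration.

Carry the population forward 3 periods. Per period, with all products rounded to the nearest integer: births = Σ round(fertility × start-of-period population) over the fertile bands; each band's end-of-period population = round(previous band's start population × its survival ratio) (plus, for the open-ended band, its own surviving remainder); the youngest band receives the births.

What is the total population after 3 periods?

1580

Period 1:
Births: 810 * 0.426 = 345
20–39: 800 * 0.967 = 774
40+: 810 * 0.951 + 420 * 0.596 = 770 + 250 = 1020
End of period: [345, 774, 1020]
Period 2:
Births: 774 * 0.426 = 330
20–39: 345 * 0.967 = 334
40+: 774 * 0.951 + 1020 * 0.596 = 736 + 608 = 1344
End of period: [330, 334, 1344]
Period 3:
Births: 334 * 0.426 = 142
20–39: 330 * 0.967 = 319
40+: 334 * 0.951 + 1344 * 0.596 = 318 + 801 = 1119
End of period: [142, 319, 1119]
Total after period 3: 142 + 319 + 1119 = 1580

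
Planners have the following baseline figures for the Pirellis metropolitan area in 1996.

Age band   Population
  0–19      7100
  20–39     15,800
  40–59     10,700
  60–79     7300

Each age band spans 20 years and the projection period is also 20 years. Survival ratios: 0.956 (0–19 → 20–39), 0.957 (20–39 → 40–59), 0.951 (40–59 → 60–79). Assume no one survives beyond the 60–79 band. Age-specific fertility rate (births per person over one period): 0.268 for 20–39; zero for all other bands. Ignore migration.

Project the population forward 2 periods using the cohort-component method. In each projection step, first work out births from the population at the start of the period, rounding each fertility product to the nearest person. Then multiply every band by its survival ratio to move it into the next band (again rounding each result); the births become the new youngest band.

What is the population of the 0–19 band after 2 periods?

1819

After projecting period 1:
Births: 15800 × 0.268 = 4234
20–39: 7100 × 0.956 = 6788
40–59: 15800 × 0.957 = 15121
60–79: 10700 × 0.951 = 10176
Giving 4234 / 6788 / 15121 / 10176.
After projecting period 2:
Births: 6788 × 0.268 = 1819
20–39: 4234 × 0.956 = 4048
40–59: 6788 × 0.957 = 6496
60–79: 15121 × 0.951 = 14380
Giving 1819 / 4048 / 6496 / 14380.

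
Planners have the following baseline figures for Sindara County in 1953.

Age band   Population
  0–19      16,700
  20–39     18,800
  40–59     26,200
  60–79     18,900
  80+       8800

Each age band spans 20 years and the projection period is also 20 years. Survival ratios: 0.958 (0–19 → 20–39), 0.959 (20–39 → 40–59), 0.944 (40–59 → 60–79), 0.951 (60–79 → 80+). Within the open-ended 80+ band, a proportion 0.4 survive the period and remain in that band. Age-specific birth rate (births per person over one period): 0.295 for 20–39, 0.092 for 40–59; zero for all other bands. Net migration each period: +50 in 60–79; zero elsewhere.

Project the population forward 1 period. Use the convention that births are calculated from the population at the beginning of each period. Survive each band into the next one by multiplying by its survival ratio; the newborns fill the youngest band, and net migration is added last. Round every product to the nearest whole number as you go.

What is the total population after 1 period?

Period 1:
Births: 18800 * 0.295 = 5546 ; 26200 * 0.092 = 2410 — total 7956
20–39: 16700 * 0.958 = 15999
40–59: 18800 * 0.959 = 18029
60–79: 26200 * 0.944 = 24733
80+: 18900 * 0.951 + 8800 * 0.4 = 17974 + 3520 = 21494
Net migration: 60–79 + 50 → 24783
Giving 7956 / 15999 / 18029 / 24783 / 21494.
Total after period 1: 7956 + 15999 + 18029 + 24783 + 21494 = 88261

88261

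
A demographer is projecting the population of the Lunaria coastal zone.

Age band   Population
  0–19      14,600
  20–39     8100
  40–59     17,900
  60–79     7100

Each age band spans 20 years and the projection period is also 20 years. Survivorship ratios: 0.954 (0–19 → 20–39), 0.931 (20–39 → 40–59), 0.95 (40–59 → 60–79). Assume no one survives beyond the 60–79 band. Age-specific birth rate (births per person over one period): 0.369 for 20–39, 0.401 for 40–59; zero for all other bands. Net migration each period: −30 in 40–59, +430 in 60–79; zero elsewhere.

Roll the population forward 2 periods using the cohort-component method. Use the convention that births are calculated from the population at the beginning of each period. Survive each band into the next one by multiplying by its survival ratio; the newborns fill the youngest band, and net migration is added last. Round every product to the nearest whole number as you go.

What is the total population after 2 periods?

Call the bands 1 to 4, youngest first.
Period 1.
Births: 8100 * 0.369 = 2989  |  17900 * 0.401 = 7178 → total 10167
Band 2: 14600 * 0.954 = 13928
Band 3: 8100 * 0.931 = 7541
Band 4: 17900 * 0.95 = 17005
Net migration: Band 3 − 30 → 7511; Band 4 + 430 → 17435
Population now: 0–19=10167, 20–39=13928, 40–59=7511, 60–79=17435
Period 2.
Births: 13928 * 0.369 = 5139  |  7511 * 0.401 = 3012 → total 8151
Band 2: 10167 * 0.954 = 9699
Band 3: 13928 * 0.931 = 12967
Band 4: 7511 * 0.95 = 7135
Net migration: Band 3 − 30 → 12937; Band 4 + 430 → 7565
Population now: 0–19=8151, 20–39=9699, 40–59=12937, 60–79=7565
Total after period 2: 8151 + 9699 + 12937 + 7565 = 38352

38352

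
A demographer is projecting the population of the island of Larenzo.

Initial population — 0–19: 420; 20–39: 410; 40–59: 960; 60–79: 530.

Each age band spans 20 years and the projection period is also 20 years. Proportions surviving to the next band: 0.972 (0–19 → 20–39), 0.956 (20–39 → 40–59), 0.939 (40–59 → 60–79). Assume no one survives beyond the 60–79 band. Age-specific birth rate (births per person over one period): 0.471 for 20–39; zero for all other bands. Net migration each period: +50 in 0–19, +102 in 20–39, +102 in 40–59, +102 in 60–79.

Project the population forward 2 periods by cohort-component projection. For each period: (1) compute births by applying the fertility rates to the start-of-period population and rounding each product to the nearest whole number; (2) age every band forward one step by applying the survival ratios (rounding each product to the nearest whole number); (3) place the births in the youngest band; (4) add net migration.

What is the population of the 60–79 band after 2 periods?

566

Period 1.
Births: 410 × 0.471 = 193
20–39: 420 × 0.972 = 408
40–59: 410 × 0.956 = 392
60–79: 960 × 0.939 = 901
Net migration: 0–19 + 50 → 243; 20–39 + 102 → 510; 40–59 + 102 → 494; 60–79 + 102 → 1003
End of period: [243, 510, 494, 1003]
Period 2.
Births: 510 × 0.471 = 240
20–39: 243 × 0.972 = 236
40–59: 510 × 0.956 = 488
60–79: 494 × 0.939 = 464
Net migration: 0–19 + 50 → 290; 20–39 + 102 → 338; 40–59 + 102 → 590; 60–79 + 102 → 566
End of period: [290, 338, 590, 566]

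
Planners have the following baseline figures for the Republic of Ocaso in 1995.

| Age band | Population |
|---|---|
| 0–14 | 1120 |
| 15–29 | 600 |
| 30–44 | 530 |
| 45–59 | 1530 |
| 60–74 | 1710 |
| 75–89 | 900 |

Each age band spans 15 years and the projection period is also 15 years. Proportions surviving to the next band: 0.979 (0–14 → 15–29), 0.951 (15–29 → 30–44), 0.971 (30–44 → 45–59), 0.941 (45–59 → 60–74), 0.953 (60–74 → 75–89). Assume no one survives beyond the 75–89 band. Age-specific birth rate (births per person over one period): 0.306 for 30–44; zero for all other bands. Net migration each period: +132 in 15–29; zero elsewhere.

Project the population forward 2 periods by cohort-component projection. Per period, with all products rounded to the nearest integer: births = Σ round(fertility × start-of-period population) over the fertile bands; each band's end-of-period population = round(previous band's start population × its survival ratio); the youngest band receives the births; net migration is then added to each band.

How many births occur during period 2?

— Period 1 —
Births: 530 * 0.306 = 162
15–29: 1120 * 0.979 = 1096
30–44: 600 * 0.951 = 571
45–59: 530 * 0.971 = 515
60–74: 1530 * 0.941 = 1440
75–89: 1710 * 0.953 = 1630
Net migration: 15–29 + 132 → 1228
Giving 162 / 1228 / 571 / 515 / 1440 / 1630.
— Period 2 —
Births: 571 * 0.306 = 175
15–29: 162 * 0.979 = 159
30–44: 1228 * 0.951 = 1168
45–59: 571 * 0.971 = 554
60–74: 515 * 0.941 = 485
75–89: 1440 * 0.953 = 1372
Net migration: 15–29 + 132 → 291
Giving 175 / 291 / 1168 / 554 / 485 / 1372.

175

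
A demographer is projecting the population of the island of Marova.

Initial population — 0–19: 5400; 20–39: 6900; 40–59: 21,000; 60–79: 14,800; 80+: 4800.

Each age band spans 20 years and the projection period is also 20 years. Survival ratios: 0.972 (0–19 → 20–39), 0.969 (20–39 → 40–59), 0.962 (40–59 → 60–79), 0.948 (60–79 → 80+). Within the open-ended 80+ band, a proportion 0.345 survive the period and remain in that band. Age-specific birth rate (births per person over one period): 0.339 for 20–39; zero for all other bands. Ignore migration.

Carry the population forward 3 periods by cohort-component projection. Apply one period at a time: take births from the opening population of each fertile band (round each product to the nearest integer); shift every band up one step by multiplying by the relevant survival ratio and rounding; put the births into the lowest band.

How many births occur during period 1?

(Bands numbered youngest = 1 to oldest = 5.)
After projecting period 1:
Births: 6900 * 0.339 = 2339
Band 2: 5400 * 0.972 = 5249
Band 3: 6900 * 0.969 = 6686
Band 4: 21000 * 0.962 = 20202
Band 5: 14800 * 0.948 + 4800 * 0.345 = 14030 + 1656 = 15686
End of period: [2339, 5249, 6686, 20202, 15686]

2339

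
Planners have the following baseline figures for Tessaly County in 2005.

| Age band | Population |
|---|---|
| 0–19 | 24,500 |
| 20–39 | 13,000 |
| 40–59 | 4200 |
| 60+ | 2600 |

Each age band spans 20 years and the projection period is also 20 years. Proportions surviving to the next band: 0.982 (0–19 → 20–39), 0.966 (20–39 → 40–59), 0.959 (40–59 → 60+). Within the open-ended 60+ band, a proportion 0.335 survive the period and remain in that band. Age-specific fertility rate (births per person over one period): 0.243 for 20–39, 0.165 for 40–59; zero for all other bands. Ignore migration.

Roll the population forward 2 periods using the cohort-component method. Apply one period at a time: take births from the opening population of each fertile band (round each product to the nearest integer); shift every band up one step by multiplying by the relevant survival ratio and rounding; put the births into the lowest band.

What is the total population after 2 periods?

[period 1]
Births: 13000 * 0.243 = 3159  |  4200 * 0.165 = 693 ⇒ total 3852
20–39: 24500 * 0.982 = 24059
40–59: 13000 * 0.966 = 12558
60+: 4200 * 0.959 + 2600 * 0.335 = 4028 + 871 = 4899
→ [3852, 24059, 12558, 4899]
[period 2]
Births: 24059 * 0.243 = 5846  |  12558 * 0.165 = 2072 ⇒ total 7918
20–39: 3852 * 0.982 = 3783
40–59: 24059 * 0.966 = 23241
60+: 12558 * 0.959 + 4899 * 0.335 = 12043 + 1641 = 13684
→ [7918, 3783, 23241, 13684]
Total after period 2: 7918 + 3783 + 23241 + 13684 = 48626

48626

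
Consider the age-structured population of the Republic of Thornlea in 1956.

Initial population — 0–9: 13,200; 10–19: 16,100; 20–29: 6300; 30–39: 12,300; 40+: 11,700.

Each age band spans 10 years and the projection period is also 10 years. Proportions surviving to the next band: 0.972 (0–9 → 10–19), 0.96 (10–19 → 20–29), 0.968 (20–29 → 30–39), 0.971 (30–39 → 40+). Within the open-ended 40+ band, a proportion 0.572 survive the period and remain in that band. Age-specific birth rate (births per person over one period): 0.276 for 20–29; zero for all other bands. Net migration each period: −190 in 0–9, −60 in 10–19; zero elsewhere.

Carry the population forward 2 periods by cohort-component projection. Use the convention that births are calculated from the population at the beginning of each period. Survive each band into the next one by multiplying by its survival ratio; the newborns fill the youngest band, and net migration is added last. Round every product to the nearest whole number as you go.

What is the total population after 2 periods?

49322

Period 1:
Births: 6300 * 0.276 = 1739
10–19: 13200 * 0.972 = 12830
20–29: 16100 * 0.96 = 15456
30–39: 6300 * 0.968 = 6098
40+: 12300 * 0.971 + 11700 * 0.572 = 11943 + 6692 = 18635
Net migration: 0–9 − 190 → 1549; 10–19 − 60 → 12770
→ [1549, 12770, 15456, 6098, 18635]
Period 2:
Births: 15456 * 0.276 = 4266
10–19: 1549 * 0.972 = 1506
20–29: 12770 * 0.96 = 12259
30–39: 15456 * 0.968 = 14961
40+: 6098 * 0.971 + 18635 * 0.572 = 5921 + 10659 = 16580
Net migration: 0–9 − 190 → 4076; 10–19 − 60 → 1446
→ [4076, 1446, 12259, 14961, 16580]
Total after period 2: 4076 + 1446 + 12259 + 14961 + 16580 = 49322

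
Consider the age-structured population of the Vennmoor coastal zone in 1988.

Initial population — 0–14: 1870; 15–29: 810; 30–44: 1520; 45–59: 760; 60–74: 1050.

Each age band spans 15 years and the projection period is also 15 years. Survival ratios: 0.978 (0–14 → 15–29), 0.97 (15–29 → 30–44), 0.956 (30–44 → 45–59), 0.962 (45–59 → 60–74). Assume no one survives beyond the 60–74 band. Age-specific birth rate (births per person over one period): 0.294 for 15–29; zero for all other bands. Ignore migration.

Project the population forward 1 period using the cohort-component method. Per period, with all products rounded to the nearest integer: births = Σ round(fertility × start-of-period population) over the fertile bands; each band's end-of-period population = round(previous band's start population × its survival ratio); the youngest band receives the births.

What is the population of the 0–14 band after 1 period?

Let group 1 be 0–14 through group 5 = 60–74.
Period 1.
Births: 810 * 0.294 = 238
Group 2: 1870 * 0.978 = 1829
Group 3: 810 * 0.97 = 786
Group 4: 1520 * 0.956 = 1453
Group 5: 760 * 0.962 = 731
End of period: [238, 1829, 786, 1453, 731]

238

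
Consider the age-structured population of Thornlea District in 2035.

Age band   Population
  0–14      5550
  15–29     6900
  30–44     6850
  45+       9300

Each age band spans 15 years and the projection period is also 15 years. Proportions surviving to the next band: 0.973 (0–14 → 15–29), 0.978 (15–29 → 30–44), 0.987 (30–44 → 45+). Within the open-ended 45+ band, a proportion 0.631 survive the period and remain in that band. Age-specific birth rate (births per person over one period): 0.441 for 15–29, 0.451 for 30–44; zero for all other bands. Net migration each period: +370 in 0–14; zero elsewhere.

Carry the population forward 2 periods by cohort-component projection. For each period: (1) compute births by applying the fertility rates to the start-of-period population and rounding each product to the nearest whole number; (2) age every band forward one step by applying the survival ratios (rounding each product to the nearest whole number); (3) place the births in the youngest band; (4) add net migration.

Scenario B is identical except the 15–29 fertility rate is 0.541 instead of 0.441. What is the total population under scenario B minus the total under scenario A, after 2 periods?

1212

Numbering the groups 1..4 from youngest to oldest:
[period 1]
Births: 6900 × 0.441 = 3043, 6850 × 0.451 = 3089 → total 6132
Group 2: 5550 × 0.973 = 5400
Group 3: 6900 × 0.978 = 6748
Group 4: 6850 × 0.987 + 9300 × 0.631 = 6761 + 5868 = 12629
Net migration: Group 1 + 370 → 6502
→ [6502, 5400, 6748, 12629]
[period 2]
Births: 5400 × 0.441 = 2381, 6748 × 0.451 = 3043 → total 5424
Group 2: 6502 × 0.973 = 6326
Group 3: 5400 × 0.978 = 5281
Group 4: 6748 × 0.987 + 12629 × 0.631 = 6660 + 7969 = 14629
Net migration: Group 1 + 370 → 5794
→ [5794, 6326, 5281, 14629]
Scenario A total after 2 periods: 32030
Scenario B projection —
[period 1]
Births: 6900 × 0.541 = 3733, 6850 × 0.451 = 3089 → total 6822
Group 2: 5550 × 0.973 = 5400
Group 3: 6900 × 0.978 = 6748
Group 4: 6850 × 0.987 + 9300 × 0.631 = 6761 + 5868 = 12629
Net migration: Group 1 + 370 → 7192
→ [7192, 5400, 6748, 12629]
[period 2]
Births: 5400 × 0.541 = 2921, 6748 × 0.451 = 3043 → total 5964
Group 2: 7192 × 0.973 = 6998
Group 3: 5400 × 0.978 = 5281
Group 4: 6748 × 0.987 + 12629 × 0.631 = 6660 + 7969 = 14629
Net migration: Group 1 + 370 → 6334
→ [6334, 6998, 5281, 14629]
Scenario B total after 2 periods: 33242
Difference B − A = 33242 − 32030 = 1212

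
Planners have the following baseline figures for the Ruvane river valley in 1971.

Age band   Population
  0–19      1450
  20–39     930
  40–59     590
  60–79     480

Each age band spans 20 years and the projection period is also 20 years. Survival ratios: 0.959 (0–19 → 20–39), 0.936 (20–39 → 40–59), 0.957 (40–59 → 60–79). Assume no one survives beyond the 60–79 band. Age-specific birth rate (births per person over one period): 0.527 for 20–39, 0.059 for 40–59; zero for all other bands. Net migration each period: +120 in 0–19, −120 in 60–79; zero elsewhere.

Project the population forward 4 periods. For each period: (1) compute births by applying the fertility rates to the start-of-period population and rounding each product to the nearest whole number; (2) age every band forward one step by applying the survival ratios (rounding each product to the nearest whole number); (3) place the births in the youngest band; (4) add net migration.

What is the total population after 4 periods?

Period 1:
Births: 930 * 0.527 = 490, 590 * 0.059 = 35 → 525
20–39: 1450 * 0.959 = 1391
40–59: 930 * 0.936 = 870
60–79: 590 * 0.957 = 565
Net migration: 0–19 + 120 → 645; 60–79 − 120 → 445
→ [645, 1391, 870, 445]
Period 2:
Births: 1391 * 0.527 = 733, 870 * 0.059 = 51 → 784
20–39: 645 * 0.959 = 619
40–59: 1391 * 0.936 = 1302
60–79: 870 * 0.957 = 833
Net migration: 0–19 + 120 → 904; 60–79 − 120 → 713
→ [904, 619, 1302, 713]
Period 3:
Births: 619 * 0.527 = 326, 1302 * 0.059 = 77 → 403
20–39: 904 * 0.959 = 867
40–59: 619 * 0.936 = 579
60–79: 1302 * 0.957 = 1246
Net migration: 0–19 + 120 → 523; 60–79 − 120 → 1126
→ [523, 867, 579, 1126]
Period 4:
Births: 867 * 0.527 = 457, 579 * 0.059 = 34 → 491
20–39: 523 * 0.959 = 502
40–59: 867 * 0.936 = 812
60–79: 579 * 0.957 = 554
Net migration: 0–19 + 120 → 611; 60–79 − 120 → 434
→ [611, 502, 812, 434]
Total after period 4: 611 + 502 + 812 + 434 = 2359

2359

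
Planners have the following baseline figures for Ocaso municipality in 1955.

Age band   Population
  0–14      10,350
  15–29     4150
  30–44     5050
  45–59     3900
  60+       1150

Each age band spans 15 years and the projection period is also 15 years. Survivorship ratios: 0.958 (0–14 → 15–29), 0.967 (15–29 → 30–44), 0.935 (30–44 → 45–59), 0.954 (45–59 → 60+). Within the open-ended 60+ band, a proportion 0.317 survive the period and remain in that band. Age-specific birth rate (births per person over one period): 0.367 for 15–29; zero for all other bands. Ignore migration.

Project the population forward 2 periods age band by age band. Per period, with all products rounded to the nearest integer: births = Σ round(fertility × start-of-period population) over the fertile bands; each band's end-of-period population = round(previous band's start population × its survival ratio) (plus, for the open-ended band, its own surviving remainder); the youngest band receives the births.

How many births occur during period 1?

Call the groups 1 to 5, youngest first.
After projecting period 1:
Births: 4150 * 0.367 = 1523
Group 2: 10350 * 0.958 = 9915
Group 3: 4150 * 0.967 = 4013
Group 4: 5050 * 0.935 = 4722
Group 5: 3900 * 0.954 + 1150 * 0.317 = 3721 + 365 = 4086
End of period: [1523, 9915, 4013, 4722, 4086]

1523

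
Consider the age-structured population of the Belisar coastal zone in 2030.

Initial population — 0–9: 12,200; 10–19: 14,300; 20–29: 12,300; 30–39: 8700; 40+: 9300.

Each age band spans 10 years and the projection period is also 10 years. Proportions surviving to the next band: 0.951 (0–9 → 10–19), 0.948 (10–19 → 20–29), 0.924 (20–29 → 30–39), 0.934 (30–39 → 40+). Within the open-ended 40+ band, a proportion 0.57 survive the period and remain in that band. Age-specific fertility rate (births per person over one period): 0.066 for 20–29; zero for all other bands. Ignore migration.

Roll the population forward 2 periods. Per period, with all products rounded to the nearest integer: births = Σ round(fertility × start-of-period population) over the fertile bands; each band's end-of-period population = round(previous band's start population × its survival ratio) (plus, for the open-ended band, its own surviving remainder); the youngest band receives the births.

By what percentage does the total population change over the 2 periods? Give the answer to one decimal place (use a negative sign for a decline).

Call the bands 1 to 5, youngest first.
After projecting period 1:
Births: 12300 × 0.066 = 812
Band 2: 12200 × 0.951 = 11602
Band 3: 14300 × 0.948 = 13556
Band 4: 12300 × 0.924 = 11365
Band 5: 8700 × 0.934 + 9300 × 0.57 = 8126 + 5301 = 13427
End of period: [812, 11602, 13556, 11365, 13427]
After projecting period 2:
Births: 13556 × 0.066 = 895
Band 2: 812 × 0.951 = 772
Band 3: 11602 × 0.948 = 10999
Band 4: 13556 × 0.924 = 12526
Band 5: 11365 × 0.934 + 13427 × 0.57 = 10615 + 7653 = 18268
End of period: [895, 772, 10999, 12526, 18268]
Total: 56800 → 43460; change = -13340; percentage change = -23.5%

-23.5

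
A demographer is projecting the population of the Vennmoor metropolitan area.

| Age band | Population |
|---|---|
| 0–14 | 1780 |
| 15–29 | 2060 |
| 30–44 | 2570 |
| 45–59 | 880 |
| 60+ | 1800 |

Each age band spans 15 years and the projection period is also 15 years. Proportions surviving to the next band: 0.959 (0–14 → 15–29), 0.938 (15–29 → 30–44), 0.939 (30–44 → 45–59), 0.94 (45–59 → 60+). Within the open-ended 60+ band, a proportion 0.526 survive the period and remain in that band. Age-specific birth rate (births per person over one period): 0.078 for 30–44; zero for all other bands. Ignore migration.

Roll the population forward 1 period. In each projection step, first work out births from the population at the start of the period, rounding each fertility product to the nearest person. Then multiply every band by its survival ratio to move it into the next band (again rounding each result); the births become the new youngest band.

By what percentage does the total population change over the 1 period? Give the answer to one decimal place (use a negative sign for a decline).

-11.7

Call the groups 1 to 5, youngest first.
— Period 1 —
Births: 2570 × 0.078 = 200
Group 2: 1780 × 0.959 = 1707
Group 3: 2060 × 0.938 = 1932
Group 4: 2570 × 0.939 = 2413
Group 5: 880 × 0.94 + 1800 × 0.526 = 827 + 947 = 1774
End of period: [200, 1707, 1932, 2413, 1774]
Total: 9090 → 8026; change = -1064; percentage change = -11.7%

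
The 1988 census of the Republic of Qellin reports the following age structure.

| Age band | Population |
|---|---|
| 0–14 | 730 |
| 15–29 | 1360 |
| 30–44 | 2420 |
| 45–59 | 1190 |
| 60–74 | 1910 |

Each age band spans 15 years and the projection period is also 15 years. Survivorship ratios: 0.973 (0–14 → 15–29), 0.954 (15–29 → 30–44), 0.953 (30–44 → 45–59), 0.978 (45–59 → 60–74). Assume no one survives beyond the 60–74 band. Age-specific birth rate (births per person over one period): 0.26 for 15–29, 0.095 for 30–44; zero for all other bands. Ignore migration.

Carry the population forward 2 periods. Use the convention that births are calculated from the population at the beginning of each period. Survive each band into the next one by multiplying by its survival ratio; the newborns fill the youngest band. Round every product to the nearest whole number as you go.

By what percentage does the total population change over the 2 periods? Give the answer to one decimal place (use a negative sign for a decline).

-33.7

(Bands numbered youngest = 1 to oldest = 5.)
[period 1]
Births: 1360 * 0.26 = 354  |  2420 * 0.095 = 230 → total 584
Band 2: 730 * 0.973 = 710
Band 3: 1360 * 0.954 = 1297
Band 4: 2420 * 0.953 = 2306
Band 5: 1190 * 0.978 = 1164
→ [584, 710, 1297, 2306, 1164]
[period 2]
Births: 710 * 0.26 = 185  |  1297 * 0.095 = 123 → total 308
Band 2: 584 * 0.973 = 568
Band 3: 710 * 0.954 = 677
Band 4: 1297 * 0.953 = 1236
Band 5: 2306 * 0.978 = 2255
→ [308, 568, 677, 1236, 2255]
Total: 7610 → 5044; change = -2566; percentage change = -33.7%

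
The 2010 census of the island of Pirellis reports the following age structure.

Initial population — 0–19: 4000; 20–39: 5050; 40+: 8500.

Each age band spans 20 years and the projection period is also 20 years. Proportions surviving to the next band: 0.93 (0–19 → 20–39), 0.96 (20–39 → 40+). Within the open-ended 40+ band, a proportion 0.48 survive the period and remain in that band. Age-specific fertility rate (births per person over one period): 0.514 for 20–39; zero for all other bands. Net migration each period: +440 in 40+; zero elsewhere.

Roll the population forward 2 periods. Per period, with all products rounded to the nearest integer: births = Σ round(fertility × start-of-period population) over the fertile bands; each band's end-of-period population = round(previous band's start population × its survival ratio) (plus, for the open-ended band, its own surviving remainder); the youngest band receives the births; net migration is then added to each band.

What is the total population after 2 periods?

(Groups numbered youngest = 1 to oldest = 3.)
Period 1:
Births: 5050 × 0.514 = 2596
Group 2: 4000 × 0.93 = 3720
Group 3: 5050 × 0.96 + 8500 × 0.48 = 4848 + 4080 = 8928
Net migration: Group 3 + 440 → 9368
Population now: 0–19=2596, 20–39=3720, 40+=9368
Period 2:
Births: 3720 × 0.514 = 1912
Group 2: 2596 × 0.93 = 2414
Group 3: 3720 × 0.96 + 9368 × 0.48 = 3571 + 4497 = 8068
Net migration: Group 3 + 440 → 8508
Population now: 0–19=1912, 20–39=2414, 40+=8508
Total after period 2: 1912 + 2414 + 8508 = 12834

12834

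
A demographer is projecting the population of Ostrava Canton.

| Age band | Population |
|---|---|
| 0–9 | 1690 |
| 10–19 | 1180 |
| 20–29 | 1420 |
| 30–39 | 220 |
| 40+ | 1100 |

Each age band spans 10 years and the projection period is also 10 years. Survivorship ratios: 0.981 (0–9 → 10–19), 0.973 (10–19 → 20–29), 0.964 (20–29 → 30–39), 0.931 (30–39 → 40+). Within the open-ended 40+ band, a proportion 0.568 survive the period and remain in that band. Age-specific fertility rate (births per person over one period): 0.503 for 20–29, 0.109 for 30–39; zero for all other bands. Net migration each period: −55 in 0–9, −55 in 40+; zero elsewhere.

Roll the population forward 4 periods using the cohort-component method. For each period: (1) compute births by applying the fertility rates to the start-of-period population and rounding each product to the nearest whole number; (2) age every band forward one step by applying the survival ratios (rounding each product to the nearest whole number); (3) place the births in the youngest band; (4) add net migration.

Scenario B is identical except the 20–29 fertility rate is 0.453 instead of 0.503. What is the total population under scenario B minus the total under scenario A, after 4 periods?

-261

— Period 1 —
Births: 1420 × 0.503 = 714  |  220 × 0.109 = 24 — total 738
10–19: 1690 × 0.981 = 1658
20–29: 1180 × 0.973 = 1148
30–39: 1420 × 0.964 = 1369
40+: 220 × 0.931 + 1100 × 0.568 = 205 + 625 = 830
Net migration: 0–9 − 55 → 683; 40+ − 55 → 775
End of period: [683, 1658, 1148, 1369, 775]
— Period 2 —
Births: 1148 × 0.503 = 577  |  1369 × 0.109 = 149 — total 726
10–19: 683 × 0.981 = 670
20–29: 1658 × 0.973 = 1613
30–39: 1148 × 0.964 = 1107
40+: 1369 × 0.931 + 775 × 0.568 = 1275 + 440 = 1715
Net migration: 0–9 − 55 → 671; 40+ − 55 → 1660
End of period: [671, 670, 1613, 1107, 1660]
— Period 3 —
Births: 1613 × 0.503 = 811  |  1107 × 0.109 = 121 — total 932
10–19: 671 × 0.981 = 658
20–29: 670 × 0.973 = 652
30–39: 1613 × 0.964 = 1555
40+: 1107 × 0.931 + 1660 × 0.568 = 1031 + 943 = 1974
Net migration: 0–9 − 55 → 877; 40+ − 55 → 1919
End of period: [877, 658, 652, 1555, 1919]
— Period 4 —
Births: 652 × 0.503 = 328  |  1555 × 0.109 = 169 — total 497
10–19: 877 × 0.981 = 860
20–29: 658 × 0.973 = 640
30–39: 652 × 0.964 = 629
40+: 1555 × 0.931 + 1919 × 0.568 = 1448 + 1090 = 2538
Net migration: 0–9 − 55 → 442; 40+ − 55 → 2483
End of period: [442, 860, 640, 629, 2483]
Scenario A total after 4 periods: 5054
Scenario B projection —
— Period 1 —
Births: 1420 × 0.453 = 643  |  220 × 0.109 = 24 — total 667
10–19: 1690 × 0.981 = 1658
20–29: 1180 × 0.973 = 1148
30–39: 1420 × 0.964 = 1369
40+: 220 × 0.931 + 1100 × 0.568 = 205 + 625 = 830
Net migration: 0–9 − 55 → 612; 40+ − 55 → 775
End of period: [612, 1658, 1148, 1369, 775]
— Period 2 —
Births: 1148 × 0.453 = 520  |  1369 × 0.109 = 149 — total 669
10–19: 612 × 0.981 = 600
20–29: 1658 × 0.973 = 1613
30–39: 1148 × 0.964 = 1107
40+: 1369 × 0.931 + 775 × 0.568 = 1275 + 440 = 1715
Net migration: 0–9 − 55 → 614; 40+ − 55 → 1660
End of period: [614, 600, 1613, 1107, 1660]
— Period 3 —
Births: 1613 × 0.453 = 731  |  1107 × 0.109 = 121 — total 852
10–19: 614 × 0.981 = 602
20–29: 600 × 0.973 = 584
30–39: 1613 × 0.964 = 1555
40+: 1107 × 0.931 + 1660 × 0.568 = 1031 + 943 = 1974
Net migration: 0–9 − 55 → 797; 40+ − 55 → 1919
End of period: [797, 602, 584, 1555, 1919]
— Period 4 —
Births: 584 × 0.453 = 265  |  1555 × 0.109 = 169 — total 434
10–19: 797 × 0.981 = 782
20–29: 602 × 0.973 = 586
30–39: 584 × 0.964 = 563
40+: 1555 × 0.931 + 1919 × 0.568 = 1448 + 1090 = 2538
Net migration: 0–9 − 55 → 379; 40+ − 55 → 2483
End of period: [379, 782, 586, 563, 2483]
Scenario B total after 4 periods: 4793
Difference B − A = 4793 − 5054 = -261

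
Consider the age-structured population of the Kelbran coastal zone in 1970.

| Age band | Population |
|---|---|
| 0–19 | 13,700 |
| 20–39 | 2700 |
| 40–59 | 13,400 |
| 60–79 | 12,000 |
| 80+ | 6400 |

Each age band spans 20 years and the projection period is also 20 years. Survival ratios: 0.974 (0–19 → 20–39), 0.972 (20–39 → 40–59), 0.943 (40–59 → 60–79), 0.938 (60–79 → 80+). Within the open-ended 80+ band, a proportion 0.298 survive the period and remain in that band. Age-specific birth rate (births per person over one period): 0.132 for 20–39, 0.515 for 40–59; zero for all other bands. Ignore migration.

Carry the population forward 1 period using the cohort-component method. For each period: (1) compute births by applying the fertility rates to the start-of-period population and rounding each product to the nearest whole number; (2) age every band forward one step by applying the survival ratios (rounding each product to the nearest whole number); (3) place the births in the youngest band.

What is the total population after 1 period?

49024

Let band 1 be 0–19 through band 5 = 80+.
Period 1.
Births: 2700 * 0.132 = 356  |  13400 * 0.515 = 6901 → 7257
Band 2: 13700 * 0.974 = 13344
Band 3: 2700 * 0.972 = 2624
Band 4: 13400 * 0.943 = 12636
Band 5: 12000 * 0.938 + 6400 * 0.298 = 11256 + 1907 = 13163
Giving 7257 / 13344 / 2624 / 12636 / 13163.
Total after period 1: 7257 + 13344 + 2624 + 12636 + 13163 = 49024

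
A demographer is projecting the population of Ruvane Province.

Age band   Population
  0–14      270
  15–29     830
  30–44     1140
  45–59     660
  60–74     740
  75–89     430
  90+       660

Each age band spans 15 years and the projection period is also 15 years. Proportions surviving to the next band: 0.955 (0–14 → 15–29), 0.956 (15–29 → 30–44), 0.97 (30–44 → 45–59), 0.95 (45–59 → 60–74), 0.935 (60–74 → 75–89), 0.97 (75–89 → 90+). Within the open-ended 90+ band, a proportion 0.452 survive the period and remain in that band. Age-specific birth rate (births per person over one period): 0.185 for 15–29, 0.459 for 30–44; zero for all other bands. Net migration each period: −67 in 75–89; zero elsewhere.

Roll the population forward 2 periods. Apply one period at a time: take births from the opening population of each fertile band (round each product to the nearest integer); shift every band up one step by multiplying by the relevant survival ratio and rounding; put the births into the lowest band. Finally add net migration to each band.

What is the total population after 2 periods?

(Bands numbered youngest = 1 to oldest = 7.)
Period 1:
Births: 830 × 0.185 = 154  |  1140 × 0.459 = 523 ⇒ total 677
Band 2: 270 × 0.955 = 258
Band 3: 830 × 0.956 = 793
Band 4: 1140 × 0.97 = 1106
Band 5: 660 × 0.95 = 627
Band 6: 740 × 0.935 = 692
Band 7: 430 × 0.97 + 660 × 0.452 = 417 + 298 = 715
Net migration: Band 6 − 67 → 625
→ [677, 258, 793, 1106, 627, 625, 715]
Period 2:
Births: 258 × 0.185 = 48  |  793 × 0.459 = 364 ⇒ total 412
Band 2: 677 × 0.955 = 647
Band 3: 258 × 0.956 = 247
Band 4: 793 × 0.97 = 769
Band 5: 1106 × 0.95 = 1051
Band 6: 627 × 0.935 = 586
Band 7: 625 × 0.97 + 715 × 0.452 = 606 + 323 = 929
Net migration: Band 6 − 67 → 519
→ [412, 647, 247, 769, 1051, 519, 929]
Total after period 2: 412 + 647 + 247 + 769 + 1051 + 519 + 929 = 4574

4574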